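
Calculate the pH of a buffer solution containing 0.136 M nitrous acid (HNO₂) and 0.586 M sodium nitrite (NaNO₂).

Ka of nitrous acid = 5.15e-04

pKa = -log(5.15e-04) = 3.29. pH = pKa + log([A⁻]/[HA]) = 3.29 + log(0.586/0.136)

pH = 3.92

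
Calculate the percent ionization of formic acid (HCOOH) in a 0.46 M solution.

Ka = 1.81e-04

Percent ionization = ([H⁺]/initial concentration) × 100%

Using Ka equilibrium: x² + Ka×x - Ka×C = 0. Solving: [H⁺] = 9.0346e-03. Percent = (9.0346e-03/0.46) × 100

Percent ionization = 1.96%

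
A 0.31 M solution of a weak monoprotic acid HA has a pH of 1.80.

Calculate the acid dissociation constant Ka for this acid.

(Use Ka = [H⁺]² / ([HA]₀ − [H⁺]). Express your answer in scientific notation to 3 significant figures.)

[H⁺] = 10^(−pH) = 10^(−1.80) = 1.585e-02 M. For HA ⇌ H⁺ + A⁻, Ka = [H⁺][A⁻]/[HA] = [H⁺]² / ([HA]₀ − [H⁺]) = (1.585e-02)² / (0.31 − 1.585e-02) = 8.54e-04.

K_a = 8.54e-04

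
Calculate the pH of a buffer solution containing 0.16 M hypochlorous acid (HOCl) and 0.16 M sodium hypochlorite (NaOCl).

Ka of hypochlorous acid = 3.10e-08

pKa = -log(3.10e-08) = 7.51. pH = pKa + log([A⁻]/[HA]) = 7.51 + log(0.16/0.16)

pH = 7.51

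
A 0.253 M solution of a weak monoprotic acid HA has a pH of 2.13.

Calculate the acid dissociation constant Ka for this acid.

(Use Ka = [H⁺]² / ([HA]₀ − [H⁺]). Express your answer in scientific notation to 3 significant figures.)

[H⁺] = 10^(−pH) = 10^(−2.13) = 7.413e-03 M. For HA ⇌ H⁺ + A⁻, Ka = [H⁺][A⁻]/[HA] = [H⁺]² / ([HA]₀ − [H⁺]) = (7.413e-03)² / (0.253 − 7.413e-03) = 2.24e-04.

K_a = 2.24e-04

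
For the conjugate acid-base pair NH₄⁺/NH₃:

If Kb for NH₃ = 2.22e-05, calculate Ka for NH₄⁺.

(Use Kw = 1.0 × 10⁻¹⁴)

For a conjugate pair Ka × Kb = Kw, so Ka = Kw/Kb = 1.0 × 10⁻¹⁴ / 2.22e-05 = 4.50e-10.

K_a = 4.50e-10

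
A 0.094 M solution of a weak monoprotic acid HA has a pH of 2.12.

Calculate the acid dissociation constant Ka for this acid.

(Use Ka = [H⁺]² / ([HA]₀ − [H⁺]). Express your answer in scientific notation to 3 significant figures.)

[H⁺] = 10^(−pH) = 10^(−2.12) = 7.586e-03 M. For HA ⇌ H⁺ + A⁻, Ka = [H⁺][A⁻]/[HA] = [H⁺]² / ([HA]₀ − [H⁺]) = (7.586e-03)² / (0.094 − 7.586e-03) = 6.66e-04.

K_a = 6.66e-04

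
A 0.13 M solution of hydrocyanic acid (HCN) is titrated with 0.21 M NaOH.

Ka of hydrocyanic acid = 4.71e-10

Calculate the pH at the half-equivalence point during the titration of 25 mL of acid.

At half-equivalence [HA] = [A⁻], so Henderson-Hasselbalch gives pH = pKa = -log(4.71e-10) = 9.33.

pH = pKa = 9.33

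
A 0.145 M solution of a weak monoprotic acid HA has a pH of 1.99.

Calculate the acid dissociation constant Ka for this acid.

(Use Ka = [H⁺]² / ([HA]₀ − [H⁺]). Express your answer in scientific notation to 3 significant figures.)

[H⁺] = 10^(−pH) = 10^(−1.99) = 1.023e-02 M. For HA ⇌ H⁺ + A⁻, Ka = [H⁺][A⁻]/[HA] = [H⁺]² / ([HA]₀ − [H⁺]) = (1.023e-02)² / (0.145 − 1.023e-02) = 7.77e-04.

K_a = 7.77e-04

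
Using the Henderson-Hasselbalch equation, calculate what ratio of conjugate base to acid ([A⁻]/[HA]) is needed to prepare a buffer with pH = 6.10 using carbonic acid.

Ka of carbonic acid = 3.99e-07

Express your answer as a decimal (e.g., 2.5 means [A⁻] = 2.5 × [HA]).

pKa = -log(3.99e-07) = 6.3990. pH = pKa + log([A⁻]/[HA]), so log([A⁻]/[HA]) = pH − pKa = 6.10 − 6.3990 = -0.2990. [A⁻]/[HA] = 10^(-0.2990) = 0.502

[A⁻]/[HA] = 0.502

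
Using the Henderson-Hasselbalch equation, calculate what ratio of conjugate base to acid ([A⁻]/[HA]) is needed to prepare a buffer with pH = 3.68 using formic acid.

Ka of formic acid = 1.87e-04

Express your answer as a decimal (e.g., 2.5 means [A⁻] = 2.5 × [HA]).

pKa = -log(1.87e-04) = 3.7282. pH = pKa + log([A⁻]/[HA]), so log([A⁻]/[HA]) = pH − pKa = 3.68 − 3.7282 = -0.0482. [A⁻]/[HA] = 10^(-0.0482) = 0.895

[A⁻]/[HA] = 0.895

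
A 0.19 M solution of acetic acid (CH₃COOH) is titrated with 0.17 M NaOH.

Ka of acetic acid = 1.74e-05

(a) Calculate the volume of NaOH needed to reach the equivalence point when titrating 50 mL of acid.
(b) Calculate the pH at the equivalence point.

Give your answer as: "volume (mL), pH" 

moles acid = 0.19 × 50/1000 = 0.0095 mol; V_base = moles/0.17 × 1000 = 55.9 mL. At equivalence only the conjugate base is present: [A⁻] = 0.0095/0.106 = 8.9722e-02 M. Kb = Kw/Ka = 5.75e-10; [OH⁻] = √(Kb × [A⁻]) = 7.1808e-06; pOH = 5.14; pH = 14 - pOH = 8.86.

V = 55.9 mL, pH = 8.86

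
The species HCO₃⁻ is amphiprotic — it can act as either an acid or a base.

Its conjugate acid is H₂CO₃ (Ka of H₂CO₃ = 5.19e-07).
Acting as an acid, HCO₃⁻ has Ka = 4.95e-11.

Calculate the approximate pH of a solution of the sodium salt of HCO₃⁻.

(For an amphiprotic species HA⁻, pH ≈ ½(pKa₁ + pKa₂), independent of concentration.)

pKa₁ = -log(5.19e-07) = 6.28; pKa₂ = -log(4.95e-11) = 10.31. For an amphiprotic species, pH ≈ ½(pKa₁ + pKa₂) = ½(6.28 + 10.31) = 8.30.

pH = 8.30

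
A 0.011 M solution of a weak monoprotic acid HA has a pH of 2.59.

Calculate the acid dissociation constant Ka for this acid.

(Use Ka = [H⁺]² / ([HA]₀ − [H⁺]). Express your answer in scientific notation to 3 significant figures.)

[H⁺] = 10^(−pH) = 10^(−2.59) = 2.570e-03 M. For HA ⇌ H⁺ + A⁻, Ka = [H⁺][A⁻]/[HA] = [H⁺]² / ([HA]₀ − [H⁺]) = (2.570e-03)² / (0.011 − 2.570e-03) = 7.84e-04.

K_a = 7.84e-04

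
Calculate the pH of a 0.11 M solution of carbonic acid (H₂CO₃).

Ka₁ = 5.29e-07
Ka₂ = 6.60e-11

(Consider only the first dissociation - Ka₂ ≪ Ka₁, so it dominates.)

First dissociation dominates. From Ka₁ = [H⁺][HA⁻]/[H₂A], x² + Ka₁·x − Ka₁·C = 0 with C = 0.11 M and Ka₁ = 5.29e-07. Solving: [H⁺] = (−Ka₁ + √(Ka₁² + 4·Ka₁·C)) / 2 = 2.4096e-04 M. pH = -log(2.4096e-04) = 3.62.

pH = 3.62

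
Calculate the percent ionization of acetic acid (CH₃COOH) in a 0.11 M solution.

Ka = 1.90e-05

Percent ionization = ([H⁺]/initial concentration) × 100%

Using Ka equilibrium: x² + Ka×x - Ka×C = 0. Solving: [H⁺] = 1.4362e-03. Percent = (1.4362e-03/0.11) × 100

Percent ionization = 1.31%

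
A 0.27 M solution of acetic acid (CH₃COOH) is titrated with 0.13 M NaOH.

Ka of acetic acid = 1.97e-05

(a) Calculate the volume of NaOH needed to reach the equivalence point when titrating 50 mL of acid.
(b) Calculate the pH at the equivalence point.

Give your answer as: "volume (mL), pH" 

moles acid = 0.27 × 50/1000 = 0.0135 mol; V_base = moles/0.13 × 1000 = 103.8 mL. At equivalence only the conjugate base is present: [A⁻] = 0.0135/0.154 = 8.7750e-02 M. Kb = Kw/Ka = 5.08e-10; [OH⁻] = √(Kb × [A⁻]) = 6.6741e-06; pOH = 5.18; pH = 14 - pOH = 8.82.

V = 103.8 mL, pH = 8.82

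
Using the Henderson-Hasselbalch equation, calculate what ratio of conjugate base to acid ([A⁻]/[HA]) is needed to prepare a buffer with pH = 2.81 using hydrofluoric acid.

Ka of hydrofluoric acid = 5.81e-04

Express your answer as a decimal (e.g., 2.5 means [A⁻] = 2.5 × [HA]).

pKa = -log(5.81e-04) = 3.2358. pH = pKa + log([A⁻]/[HA]), so log([A⁻]/[HA]) = pH − pKa = 2.81 − 3.2358 = -0.4258. [A⁻]/[HA] = 10^(-0.4258) = 0.375

[A⁻]/[HA] = 0.375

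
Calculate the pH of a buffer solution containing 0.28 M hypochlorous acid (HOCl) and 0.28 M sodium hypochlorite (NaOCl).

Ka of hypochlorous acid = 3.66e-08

pKa = -log(3.66e-08) = 7.44. pH = pKa + log([A⁻]/[HA]) = 7.44 + log(0.28/0.28)

pH = 7.44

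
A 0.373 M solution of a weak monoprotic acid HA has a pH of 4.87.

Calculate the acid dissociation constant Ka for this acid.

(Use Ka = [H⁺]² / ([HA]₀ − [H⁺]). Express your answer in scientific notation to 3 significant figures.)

[H⁺] = 10^(−pH) = 10^(−4.87) = 1.349e-05 M. For HA ⇌ H⁺ + A⁻, Ka = [H⁺][A⁻]/[HA] = [H⁺]² / ([HA]₀ − [H⁺]) = (1.349e-05)² / (0.373 − 1.349e-05) = 4.88e-10.

K_a = 4.88e-10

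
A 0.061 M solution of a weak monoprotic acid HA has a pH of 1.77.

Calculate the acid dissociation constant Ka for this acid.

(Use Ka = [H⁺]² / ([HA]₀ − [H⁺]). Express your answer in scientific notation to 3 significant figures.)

[H⁺] = 10^(−pH) = 10^(−1.77) = 1.698e-02 M. For HA ⇌ H⁺ + A⁻, Ka = [H⁺][A⁻]/[HA] = [H⁺]² / ([HA]₀ − [H⁺]) = (1.698e-02)² / (0.061 − 1.698e-02) = 6.55e-03.

K_a = 6.55e-03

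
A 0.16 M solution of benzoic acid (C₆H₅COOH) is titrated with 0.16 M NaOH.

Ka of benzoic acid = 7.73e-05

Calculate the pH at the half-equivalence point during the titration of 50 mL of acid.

At half-equivalence [HA] = [A⁻], so Henderson-Hasselbalch gives pH = pKa = -log(7.73e-05) = 4.11.

pH = pKa = 4.11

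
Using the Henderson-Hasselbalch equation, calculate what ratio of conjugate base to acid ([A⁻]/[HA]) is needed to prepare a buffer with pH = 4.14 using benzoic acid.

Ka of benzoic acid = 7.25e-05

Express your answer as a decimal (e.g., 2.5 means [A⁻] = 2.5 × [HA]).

pKa = -log(7.25e-05) = 4.1397. pH = pKa + log([A⁻]/[HA]), so log([A⁻]/[HA]) = pH − pKa = 4.14 − 4.1397 = 0.0003. [A⁻]/[HA] = 10^(0.0003) = 1.00

[A⁻]/[HA] = 1.00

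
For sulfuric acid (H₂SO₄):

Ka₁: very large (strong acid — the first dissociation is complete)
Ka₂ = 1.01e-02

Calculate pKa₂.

pKa₂ = -log(Ka₂) = -log(1.01e-02) = 2.00.

pK_{a2} = 2.00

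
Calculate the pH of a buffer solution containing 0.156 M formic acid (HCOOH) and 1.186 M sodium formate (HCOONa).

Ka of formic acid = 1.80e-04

pKa = -log(1.80e-04) = 3.74. pH = pKa + log([A⁻]/[HA]) = 3.74 + log(1.186/0.156)

pH = 4.63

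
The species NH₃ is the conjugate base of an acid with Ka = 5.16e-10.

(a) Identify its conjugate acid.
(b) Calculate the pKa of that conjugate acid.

(a) The conjugate acid is formed by adding one H⁺ to NH₃, giving NH₄⁺. (b) pKa = -log(Ka) = -log(5.16e-10) = 9.29.

Conjugate acid: NH₄⁺; pK_a = 9.29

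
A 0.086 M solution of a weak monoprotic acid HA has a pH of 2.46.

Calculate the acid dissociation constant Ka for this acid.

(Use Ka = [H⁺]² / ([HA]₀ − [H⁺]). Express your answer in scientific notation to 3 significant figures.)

[H⁺] = 10^(−pH) = 10^(−2.46) = 3.467e-03 M. For HA ⇌ H⁺ + A⁻, Ka = [H⁺][A⁻]/[HA] = [H⁺]² / ([HA]₀ − [H⁺]) = (3.467e-03)² / (0.086 − 3.467e-03) = 1.46e-04.

K_a = 1.46e-04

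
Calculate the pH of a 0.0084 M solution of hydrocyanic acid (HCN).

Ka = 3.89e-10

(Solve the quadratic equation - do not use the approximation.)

x² + Ka×x - Ka×C = 0. Using quadratic formula: [H⁺] = 1.8075e-06

pH = 5.74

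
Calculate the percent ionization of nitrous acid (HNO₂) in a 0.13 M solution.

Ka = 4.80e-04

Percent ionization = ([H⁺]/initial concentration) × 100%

Using Ka equilibrium: x² + Ka×x - Ka×C = 0. Solving: [H⁺] = 7.6630e-03. Percent = (7.6630e-03/0.13) × 100

Percent ionization = 5.89%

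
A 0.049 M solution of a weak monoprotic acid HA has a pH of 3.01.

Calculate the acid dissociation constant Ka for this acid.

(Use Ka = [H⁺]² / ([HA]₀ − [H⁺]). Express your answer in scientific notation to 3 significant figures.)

[H⁺] = 10^(−pH) = 10^(−3.01) = 9.772e-04 M. For HA ⇌ H⁺ + A⁻, Ka = [H⁺][A⁻]/[HA] = [H⁺]² / ([HA]₀ − [H⁺]) = (9.772e-04)² / (0.049 − 9.772e-04) = 1.99e-05.

K_a = 1.99e-05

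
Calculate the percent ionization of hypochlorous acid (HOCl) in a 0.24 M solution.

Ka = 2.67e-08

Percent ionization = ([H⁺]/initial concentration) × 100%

Using Ka equilibrium: x² + Ka×x - Ka×C = 0. Solving: [H⁺] = 8.0037e-05. Percent = (8.0037e-05/0.24) × 100

Percent ionization = 0.0333%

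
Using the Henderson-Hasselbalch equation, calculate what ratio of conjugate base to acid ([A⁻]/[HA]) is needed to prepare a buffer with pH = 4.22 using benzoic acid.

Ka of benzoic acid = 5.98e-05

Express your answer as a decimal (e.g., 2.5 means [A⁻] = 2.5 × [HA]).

pKa = -log(5.98e-05) = 4.2233. pH = pKa + log([A⁻]/[HA]), so log([A⁻]/[HA]) = pH − pKa = 4.22 − 4.2233 = -0.0033. [A⁻]/[HA] = 10^(-0.0033) = 0.992

[A⁻]/[HA] = 0.992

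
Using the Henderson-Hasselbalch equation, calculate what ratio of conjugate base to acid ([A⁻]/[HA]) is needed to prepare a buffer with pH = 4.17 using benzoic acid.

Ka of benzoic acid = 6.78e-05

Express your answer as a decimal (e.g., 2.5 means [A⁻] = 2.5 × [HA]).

pKa = -log(6.78e-05) = 4.1688. pH = pKa + log([A⁻]/[HA]), so log([A⁻]/[HA]) = pH − pKa = 4.17 − 4.1688 = 0.0012. [A⁻]/[HA] = 10^(0.0012) = 1.00

[A⁻]/[HA] = 1.00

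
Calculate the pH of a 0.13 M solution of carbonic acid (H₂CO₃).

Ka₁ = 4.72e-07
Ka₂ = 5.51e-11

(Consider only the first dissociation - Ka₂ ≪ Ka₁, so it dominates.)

First dissociation dominates. From Ka₁ = [H⁺][HA⁻]/[H₂A], x² + Ka₁·x − Ka₁·C = 0 with C = 0.13 M and Ka₁ = 4.72e-07. Solving: [H⁺] = (−Ka₁ + √(Ka₁² + 4·Ka₁·C)) / 2 = 2.4747e-04 M. pH = -log(2.4747e-04) = 3.61.

pH = 3.61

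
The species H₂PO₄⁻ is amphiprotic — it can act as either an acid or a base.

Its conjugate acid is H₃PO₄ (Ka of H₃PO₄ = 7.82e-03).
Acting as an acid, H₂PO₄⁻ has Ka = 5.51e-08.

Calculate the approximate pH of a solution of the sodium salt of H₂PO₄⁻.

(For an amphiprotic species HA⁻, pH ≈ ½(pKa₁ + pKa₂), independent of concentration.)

pKa₁ = -log(7.82e-03) = 2.11; pKa₂ = -log(5.51e-08) = 7.26. For an amphiprotic species, pH ≈ ½(pKa₁ + pKa₂) = ½(2.11 + 7.26) = 4.68.

pH = 4.68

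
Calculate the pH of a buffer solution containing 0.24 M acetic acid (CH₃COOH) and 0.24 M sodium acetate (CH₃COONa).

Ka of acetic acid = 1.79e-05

pKa = -log(1.79e-05) = 4.75. pH = pKa + log([A⁻]/[HA]) = 4.75 + log(0.24/0.24)

pH = 4.75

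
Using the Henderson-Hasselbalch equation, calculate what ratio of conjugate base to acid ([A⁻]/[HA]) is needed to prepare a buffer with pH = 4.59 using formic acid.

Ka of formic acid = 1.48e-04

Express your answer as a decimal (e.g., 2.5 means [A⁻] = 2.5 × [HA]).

pKa = -log(1.48e-04) = 3.8297. pH = pKa + log([A⁻]/[HA]), so log([A⁻]/[HA]) = pH − pKa = 4.59 − 3.8297 = 0.7603. [A⁻]/[HA] = 10^(0.7603) = 5.76

[A⁻]/[HA] = 5.76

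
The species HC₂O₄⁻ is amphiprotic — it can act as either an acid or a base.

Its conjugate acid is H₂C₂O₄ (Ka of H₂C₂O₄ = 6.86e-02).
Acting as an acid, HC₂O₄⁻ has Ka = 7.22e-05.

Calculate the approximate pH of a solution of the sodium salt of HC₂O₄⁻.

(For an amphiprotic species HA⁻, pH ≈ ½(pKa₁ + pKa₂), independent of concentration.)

pKa₁ = -log(6.86e-02) = 1.16; pKa₂ = -log(7.22e-05) = 4.14. For an amphiprotic species, pH ≈ ½(pKa₁ + pKa₂) = ½(1.16 + 4.14) = 2.65.

pH = 2.65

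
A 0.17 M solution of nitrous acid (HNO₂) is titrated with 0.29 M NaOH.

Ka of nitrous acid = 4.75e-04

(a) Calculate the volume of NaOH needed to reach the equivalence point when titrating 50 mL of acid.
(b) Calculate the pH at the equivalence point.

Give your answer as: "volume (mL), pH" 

moles acid = 0.17 × 50/1000 = 0.0085 mol; V_base = moles/0.29 × 1000 = 29.3 mL. At equivalence only the conjugate base is present: [A⁻] = 0.0085/0.079 = 1.0717e-01 M. Kb = Kw/Ka = 2.11e-11; [OH⁻] = √(Kb × [A⁻]) = 1.5021e-06; pOH = 5.82; pH = 14 - pOH = 8.18.

V = 29.3 mL, pH = 8.18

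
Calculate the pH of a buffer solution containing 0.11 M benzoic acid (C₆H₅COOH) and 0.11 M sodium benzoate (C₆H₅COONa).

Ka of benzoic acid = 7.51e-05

pKa = -log(7.51e-05) = 4.12. pH = pKa + log([A⁻]/[HA]) = 4.12 + log(0.11/0.11)

pH = 4.12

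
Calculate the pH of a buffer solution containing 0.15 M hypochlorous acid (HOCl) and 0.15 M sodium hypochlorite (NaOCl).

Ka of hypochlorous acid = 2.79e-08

pKa = -log(2.79e-08) = 7.55. pH = pKa + log([A⁻]/[HA]) = 7.55 + log(0.15/0.15)

pH = 7.55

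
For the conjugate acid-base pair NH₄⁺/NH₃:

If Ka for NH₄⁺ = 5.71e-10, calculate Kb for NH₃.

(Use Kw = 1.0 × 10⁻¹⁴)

For a conjugate pair Ka × Kb = Kw, so Kb = Kw/Ka = 1.0 × 10⁻¹⁴ / 5.71e-10 = 1.75e-05.

K_b = 1.75e-05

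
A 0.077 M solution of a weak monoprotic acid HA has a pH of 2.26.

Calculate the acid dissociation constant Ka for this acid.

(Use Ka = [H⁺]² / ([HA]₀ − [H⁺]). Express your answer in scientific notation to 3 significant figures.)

[H⁺] = 10^(−pH) = 10^(−2.26) = 5.495e-03 M. For HA ⇌ H⁺ + A⁻, Ka = [H⁺][A⁻]/[HA] = [H⁺]² / ([HA]₀ − [H⁺]) = (5.495e-03)² / (0.077 − 5.495e-03) = 4.22e-04.

K_a = 4.22e-04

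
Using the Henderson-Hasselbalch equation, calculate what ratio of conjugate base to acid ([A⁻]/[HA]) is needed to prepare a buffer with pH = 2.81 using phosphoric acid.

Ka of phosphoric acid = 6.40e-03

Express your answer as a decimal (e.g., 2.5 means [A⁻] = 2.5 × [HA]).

pKa = -log(6.40e-03) = 2.1938. pH = pKa + log([A⁻]/[HA]), so log([A⁻]/[HA]) = pH − pKa = 2.81 − 2.1938 = 0.6162. [A⁻]/[HA] = 10^(0.6162) = 4.13

[A⁻]/[HA] = 4.13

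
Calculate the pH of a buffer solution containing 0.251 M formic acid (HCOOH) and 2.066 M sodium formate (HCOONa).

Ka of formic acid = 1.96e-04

pKa = -log(1.96e-04) = 3.71. pH = pKa + log([A⁻]/[HA]) = 3.71 + log(2.066/0.251)

pH = 4.62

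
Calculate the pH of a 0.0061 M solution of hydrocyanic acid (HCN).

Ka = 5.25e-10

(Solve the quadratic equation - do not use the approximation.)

x² + Ka×x - Ka×C = 0. Using quadratic formula: [H⁺] = 1.7893e-06

pH = 5.75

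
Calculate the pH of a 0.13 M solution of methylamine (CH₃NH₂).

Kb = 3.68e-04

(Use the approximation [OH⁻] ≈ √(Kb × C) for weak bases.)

[OH⁻] = √(Kb × C) = √(3.68e-04 × 0.13) = 6.9166e-03. pOH = 2.16, pH = 14 - pOH

pH = 11.84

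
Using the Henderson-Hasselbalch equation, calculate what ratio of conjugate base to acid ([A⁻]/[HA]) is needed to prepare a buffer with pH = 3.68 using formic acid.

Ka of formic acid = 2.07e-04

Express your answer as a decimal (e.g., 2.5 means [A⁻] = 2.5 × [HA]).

pKa = -log(2.07e-04) = 3.6840. pH = pKa + log([A⁻]/[HA]), so log([A⁻]/[HA]) = pH − pKa = 3.68 − 3.6840 = -0.0040. [A⁻]/[HA] = 10^(-0.0040) = 0.991

[A⁻]/[HA] = 0.991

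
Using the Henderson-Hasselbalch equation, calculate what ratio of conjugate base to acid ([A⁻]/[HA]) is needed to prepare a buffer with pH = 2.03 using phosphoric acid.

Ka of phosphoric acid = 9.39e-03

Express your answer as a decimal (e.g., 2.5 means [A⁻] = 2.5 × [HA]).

pKa = -log(9.39e-03) = 2.0273. pH = pKa + log([A⁻]/[HA]), so log([A⁻]/[HA]) = pH − pKa = 2.03 − 2.0273 = 0.0027. [A⁻]/[HA] = 10^(0.0027) = 1.01

[A⁻]/[HA] = 1.01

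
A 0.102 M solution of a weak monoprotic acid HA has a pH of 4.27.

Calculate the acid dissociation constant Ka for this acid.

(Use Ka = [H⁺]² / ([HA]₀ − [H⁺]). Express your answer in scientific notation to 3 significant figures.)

[H⁺] = 10^(−pH) = 10^(−4.27) = 5.370e-05 M. For HA ⇌ H⁺ + A⁻, Ka = [H⁺][A⁻]/[HA] = [H⁺]² / ([HA]₀ − [H⁺]) = (5.370e-05)² / (0.102 − 5.370e-05) = 2.83e-08.

K_a = 2.83e-08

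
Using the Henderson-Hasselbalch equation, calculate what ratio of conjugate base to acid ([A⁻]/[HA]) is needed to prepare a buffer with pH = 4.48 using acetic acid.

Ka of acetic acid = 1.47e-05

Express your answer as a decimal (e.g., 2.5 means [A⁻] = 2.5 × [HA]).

pKa = -log(1.47e-05) = 4.8327. pH = pKa + log([A⁻]/[HA]), so log([A⁻]/[HA]) = pH − pKa = 4.48 − 4.8327 = -0.3527. [A⁻]/[HA] = 10^(-0.3527) = 0.444

[A⁻]/[HA] = 0.444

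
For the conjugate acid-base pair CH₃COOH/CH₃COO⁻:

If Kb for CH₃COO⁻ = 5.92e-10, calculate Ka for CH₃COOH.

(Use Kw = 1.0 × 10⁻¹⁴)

For a conjugate pair Ka × Kb = Kw, so Ka = Kw/Kb = 1.0 × 10⁻¹⁴ / 5.92e-10 = 1.69e-05.

K_a = 1.69e-05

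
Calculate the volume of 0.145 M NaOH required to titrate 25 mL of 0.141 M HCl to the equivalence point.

At equivalence: moles acid = moles base. moles HCl = 0.141 × 25/1000 = 0.003525 mol. V_base = moles / 0.145 × 1000 = 24.3 mL.

V_{base} = 24.3 mL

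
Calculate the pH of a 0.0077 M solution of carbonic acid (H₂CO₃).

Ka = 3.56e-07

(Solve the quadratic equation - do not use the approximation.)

x² + Ka×x - Ka×C = 0. Using quadratic formula: [H⁺] = 5.2179e-05

pH = 4.28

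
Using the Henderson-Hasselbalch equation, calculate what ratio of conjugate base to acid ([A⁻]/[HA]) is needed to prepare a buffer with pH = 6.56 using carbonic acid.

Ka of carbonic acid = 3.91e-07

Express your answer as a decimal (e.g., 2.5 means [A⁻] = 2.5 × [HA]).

pKa = -log(3.91e-07) = 6.4078. pH = pKa + log([A⁻]/[HA]), so log([A⁻]/[HA]) = pH − pKa = 6.56 − 6.4078 = 0.1522. [A⁻]/[HA] = 10^(0.1522) = 1.42

[A⁻]/[HA] = 1.42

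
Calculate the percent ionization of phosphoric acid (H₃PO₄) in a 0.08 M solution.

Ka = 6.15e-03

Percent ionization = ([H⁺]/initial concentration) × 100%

Using Ka equilibrium: x² + Ka×x - Ka×C = 0. Solving: [H⁺] = 1.9318e-02. Percent = (1.9318e-02/0.08) × 100

Percent ionization = 24.1%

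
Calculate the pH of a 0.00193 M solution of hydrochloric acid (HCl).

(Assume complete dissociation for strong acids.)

[H⁺] = 0.00193 M for strong acid. pH = -log[H⁺] = -log(0.00193)

pH = 2.71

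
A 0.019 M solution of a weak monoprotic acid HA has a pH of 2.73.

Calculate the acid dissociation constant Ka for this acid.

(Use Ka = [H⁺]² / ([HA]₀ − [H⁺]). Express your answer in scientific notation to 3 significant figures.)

[H⁺] = 10^(−pH) = 10^(−2.73) = 1.862e-03 M. For HA ⇌ H⁺ + A⁻, Ka = [H⁺][A⁻]/[HA] = [H⁺]² / ([HA]₀ − [H⁺]) = (1.862e-03)² / (0.019 − 1.862e-03) = 2.02e-04.

K_a = 2.02e-04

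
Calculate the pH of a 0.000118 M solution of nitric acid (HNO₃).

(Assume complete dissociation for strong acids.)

[H⁺] = 0.000118 M for strong acid. pH = -log[H⁺] = -log(0.000118)

pH = 3.93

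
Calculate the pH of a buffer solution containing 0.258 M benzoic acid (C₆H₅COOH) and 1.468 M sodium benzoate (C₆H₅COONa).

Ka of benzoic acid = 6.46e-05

pKa = -log(6.46e-05) = 4.19. pH = pKa + log([A⁻]/[HA]) = 4.19 + log(1.468/0.258)

pH = 4.94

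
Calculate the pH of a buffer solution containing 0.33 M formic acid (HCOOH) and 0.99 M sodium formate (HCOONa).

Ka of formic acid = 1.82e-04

pKa = -log(1.82e-04) = 3.74. pH = pKa + log([A⁻]/[HA]) = 3.74 + log(0.99/0.33)

pH = 4.22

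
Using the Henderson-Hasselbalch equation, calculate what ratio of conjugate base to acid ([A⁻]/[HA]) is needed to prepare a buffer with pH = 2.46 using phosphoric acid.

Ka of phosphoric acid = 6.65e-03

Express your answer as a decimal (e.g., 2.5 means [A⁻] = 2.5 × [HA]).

pKa = -log(6.65e-03) = 2.1772. pH = pKa + log([A⁻]/[HA]), so log([A⁻]/[HA]) = pH − pKa = 2.46 − 2.1772 = 0.2828. [A⁻]/[HA] = 10^(0.2828) = 1.92

[A⁻]/[HA] = 1.92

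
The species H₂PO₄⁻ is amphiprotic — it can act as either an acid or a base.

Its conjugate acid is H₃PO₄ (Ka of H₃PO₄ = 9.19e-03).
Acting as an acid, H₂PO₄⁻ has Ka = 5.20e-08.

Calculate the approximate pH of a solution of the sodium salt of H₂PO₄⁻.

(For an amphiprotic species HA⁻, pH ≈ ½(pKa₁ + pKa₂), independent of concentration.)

pKa₁ = -log(9.19e-03) = 2.04; pKa₂ = -log(5.20e-08) = 7.28. For an amphiprotic species, pH ≈ ½(pKa₁ + pKa₂) = ½(2.04 + 7.28) = 4.66.

pH = 4.66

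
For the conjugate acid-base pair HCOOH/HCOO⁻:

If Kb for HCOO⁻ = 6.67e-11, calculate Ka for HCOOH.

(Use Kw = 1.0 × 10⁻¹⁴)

For a conjugate pair Ka × Kb = Kw, so Ka = Kw/Kb = 1.0 × 10⁻¹⁴ / 6.67e-11 = 1.50e-04.

K_a = 1.50e-04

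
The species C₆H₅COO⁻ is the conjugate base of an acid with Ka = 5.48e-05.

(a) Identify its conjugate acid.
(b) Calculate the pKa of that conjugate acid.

(a) The conjugate acid is formed by adding one H⁺ to C₆H₅COO⁻, giving C₆H₅COOH. (b) pKa = -log(Ka) = -log(5.48e-05) = 4.26.

Conjugate acid: C₆H₅COOH; pK_a = 4.26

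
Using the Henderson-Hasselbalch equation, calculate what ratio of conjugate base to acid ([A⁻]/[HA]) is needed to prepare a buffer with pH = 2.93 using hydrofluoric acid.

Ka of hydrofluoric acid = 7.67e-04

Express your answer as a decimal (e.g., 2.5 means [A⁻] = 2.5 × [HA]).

pKa = -log(7.67e-04) = 3.1152. pH = pKa + log([A⁻]/[HA]), so log([A⁻]/[HA]) = pH − pKa = 2.93 − 3.1152 = -0.1852. [A⁻]/[HA] = 10^(-0.1852) = 0.653

[A⁻]/[HA] = 0.653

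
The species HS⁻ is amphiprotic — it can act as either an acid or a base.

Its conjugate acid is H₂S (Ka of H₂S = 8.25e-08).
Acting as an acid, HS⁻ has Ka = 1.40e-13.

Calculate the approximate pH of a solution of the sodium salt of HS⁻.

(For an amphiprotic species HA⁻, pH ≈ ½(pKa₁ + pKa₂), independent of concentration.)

pKa₁ = -log(8.25e-08) = 7.08; pKa₂ = -log(1.40e-13) = 12.85. For an amphiprotic species, pH ≈ ½(pKa₁ + pKa₂) = ½(7.08 + 12.85) = 9.97.

pH = 9.97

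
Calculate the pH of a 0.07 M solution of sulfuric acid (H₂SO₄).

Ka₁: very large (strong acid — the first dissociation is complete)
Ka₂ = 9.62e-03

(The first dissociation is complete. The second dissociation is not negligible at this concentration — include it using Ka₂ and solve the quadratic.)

First dissociation is complete: [H⁺]₀ = [HSO₄⁻]₀ = C = 0.07 M. Second dissociation HSO₄⁻ ⇌ H⁺ + SO₄²⁻: let x = [SO₄²⁻]. Ka₂ = (C + x)·x / (C − x) = 9.62e-03 → x² + (C + Ka₂)·x − Ka₂·C = 0 → x² + 0.07962·x − 6.734e-04 = 0. x = (−0.07962 + √(0.07962² + 4 × 6.734e-04)) / 2 = 7.7109e-03 M. [H⁺] = C + x = 0.07 + 7.7109e-03 = 7.7711e-02 M. pH = -log(7.7711e-02) = 1.11.

pH = 1.11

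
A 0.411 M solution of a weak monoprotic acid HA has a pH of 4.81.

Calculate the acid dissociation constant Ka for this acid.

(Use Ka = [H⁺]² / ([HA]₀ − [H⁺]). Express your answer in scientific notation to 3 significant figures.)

[H⁺] = 10^(−pH) = 10^(−4.81) = 1.549e-05 M. For HA ⇌ H⁺ + A⁻, Ka = [H⁺][A⁻]/[HA] = [H⁺]² / ([HA]₀ − [H⁺]) = (1.549e-05)² / (0.411 − 1.549e-05) = 5.84e-10.

K_a = 5.84e-10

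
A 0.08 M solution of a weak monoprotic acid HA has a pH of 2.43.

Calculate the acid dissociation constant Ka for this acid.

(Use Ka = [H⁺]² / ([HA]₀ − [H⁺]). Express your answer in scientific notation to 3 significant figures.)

[H⁺] = 10^(−pH) = 10^(−2.43) = 3.715e-03 M. For HA ⇌ H⁺ + A⁻, Ka = [H⁺][A⁻]/[HA] = [H⁺]² / ([HA]₀ − [H⁺]) = (3.715e-03)² / (0.08 − 3.715e-03) = 1.81e-04.

K_a = 1.81e-04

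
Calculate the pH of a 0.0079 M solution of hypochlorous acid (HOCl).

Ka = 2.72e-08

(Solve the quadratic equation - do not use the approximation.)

x² + Ka×x - Ka×C = 0. Using quadratic formula: [H⁺] = 1.4645e-05

pH = 4.83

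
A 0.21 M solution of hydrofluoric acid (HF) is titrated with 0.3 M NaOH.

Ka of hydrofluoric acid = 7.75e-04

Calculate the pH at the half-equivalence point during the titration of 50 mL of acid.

At half-equivalence [HA] = [A⁻], so Henderson-Hasselbalch gives pH = pKa = -log(7.75e-04) = 3.11.

pH = pKa = 3.11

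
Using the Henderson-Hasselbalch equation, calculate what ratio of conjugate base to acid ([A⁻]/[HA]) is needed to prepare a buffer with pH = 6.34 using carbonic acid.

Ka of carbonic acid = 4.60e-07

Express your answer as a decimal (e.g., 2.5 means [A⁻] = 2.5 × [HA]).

pKa = -log(4.60e-07) = 6.3372. pH = pKa + log([A⁻]/[HA]), so log([A⁻]/[HA]) = pH − pKa = 6.34 − 6.3372 = 0.0028. [A⁻]/[HA] = 10^(0.0028) = 1.01

[A⁻]/[HA] = 1.01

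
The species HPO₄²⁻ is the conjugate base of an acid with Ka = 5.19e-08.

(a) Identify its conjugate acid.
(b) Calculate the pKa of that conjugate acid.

(a) The conjugate acid is formed by adding one H⁺ to HPO₄²⁻, giving H₂PO₄⁻. (b) pKa = -log(Ka) = -log(5.19e-08) = 7.28.

Conjugate acid: H₂PO₄⁻; pK_a = 7.28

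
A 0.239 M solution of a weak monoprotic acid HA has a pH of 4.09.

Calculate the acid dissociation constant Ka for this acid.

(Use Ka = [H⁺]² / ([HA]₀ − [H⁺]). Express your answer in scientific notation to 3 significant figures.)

[H⁺] = 10^(−pH) = 10^(−4.09) = 8.128e-05 M. For HA ⇌ H⁺ + A⁻, Ka = [H⁺][A⁻]/[HA] = [H⁺]² / ([HA]₀ − [H⁺]) = (8.128e-05)² / (0.239 − 8.128e-05) = 2.77e-08.

K_a = 2.77e-08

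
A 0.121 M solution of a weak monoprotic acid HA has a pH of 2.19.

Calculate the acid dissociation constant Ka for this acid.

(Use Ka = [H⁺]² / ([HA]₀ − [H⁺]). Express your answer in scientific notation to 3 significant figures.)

[H⁺] = 10^(−pH) = 10^(−2.19) = 6.457e-03 M. For HA ⇌ H⁺ + A⁻, Ka = [H⁺][A⁻]/[HA] = [H⁺]² / ([HA]₀ − [H⁺]) = (6.457e-03)² / (0.121 − 6.457e-03) = 3.64e-04.

K_a = 3.64e-04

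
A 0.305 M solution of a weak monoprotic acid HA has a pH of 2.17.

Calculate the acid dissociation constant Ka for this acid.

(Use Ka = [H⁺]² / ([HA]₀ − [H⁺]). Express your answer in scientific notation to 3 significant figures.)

[H⁺] = 10^(−pH) = 10^(−2.17) = 6.761e-03 M. For HA ⇌ H⁺ + A⁻, Ka = [H⁺][A⁻]/[HA] = [H⁺]² / ([HA]₀ − [H⁺]) = (6.761e-03)² / (0.305 − 6.761e-03) = 1.53e-04.

K_a = 1.53e-04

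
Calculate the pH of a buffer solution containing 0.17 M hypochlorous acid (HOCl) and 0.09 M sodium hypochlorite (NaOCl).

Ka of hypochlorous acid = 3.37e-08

pKa = -log(3.37e-08) = 7.47. pH = pKa + log([A⁻]/[HA]) = 7.47 + log(0.09/0.17)

pH = 7.20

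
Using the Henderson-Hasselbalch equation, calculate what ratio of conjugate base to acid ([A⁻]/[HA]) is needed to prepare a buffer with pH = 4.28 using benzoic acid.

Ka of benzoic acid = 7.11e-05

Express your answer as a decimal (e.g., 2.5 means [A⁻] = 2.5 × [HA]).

pKa = -log(7.11e-05) = 4.1481. pH = pKa + log([A⁻]/[HA]), so log([A⁻]/[HA]) = pH − pKa = 4.28 − 4.1481 = 0.1319. [A⁻]/[HA] = 10^(0.1319) = 1.35

[A⁻]/[HA] = 1.35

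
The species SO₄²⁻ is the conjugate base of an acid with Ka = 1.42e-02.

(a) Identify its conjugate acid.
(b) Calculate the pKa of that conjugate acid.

(a) The conjugate acid is formed by adding one H⁺ to SO₄²⁻, giving HSO₄⁻. (b) pKa = -log(Ka) = -log(1.42e-02) = 1.85.

Conjugate acid: HSO₄⁻; pK_a = 1.85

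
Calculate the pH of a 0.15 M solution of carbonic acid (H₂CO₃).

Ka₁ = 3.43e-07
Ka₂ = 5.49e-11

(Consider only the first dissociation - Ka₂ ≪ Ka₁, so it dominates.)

First dissociation dominates. From Ka₁ = [H⁺][HA⁻]/[H₂A], x² + Ka₁·x − Ka₁·C = 0 with C = 0.15 M and Ka₁ = 3.43e-07. Solving: [H⁺] = (−Ka₁ + √(Ka₁² + 4·Ka₁·C)) / 2 = 2.2665e-04 M. pH = -log(2.2665e-04) = 3.64.

pH = 3.64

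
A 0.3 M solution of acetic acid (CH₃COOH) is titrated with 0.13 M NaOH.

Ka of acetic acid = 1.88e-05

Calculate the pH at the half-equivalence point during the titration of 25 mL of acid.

At half-equivalence [HA] = [A⁻], so Henderson-Hasselbalch gives pH = pKa = -log(1.88e-05) = 4.73.

pH = pKa = 4.73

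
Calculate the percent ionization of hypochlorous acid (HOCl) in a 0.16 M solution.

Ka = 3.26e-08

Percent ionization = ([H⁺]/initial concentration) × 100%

Using Ka equilibrium: x² + Ka×x - Ka×C = 0. Solving: [H⁺] = 7.2206e-05. Percent = (7.2206e-05/0.16) × 100

Percent ionization = 0.0451%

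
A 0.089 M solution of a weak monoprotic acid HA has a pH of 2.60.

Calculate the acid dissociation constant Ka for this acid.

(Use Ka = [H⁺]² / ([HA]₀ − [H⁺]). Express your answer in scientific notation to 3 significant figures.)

[H⁺] = 10^(−pH) = 10^(−2.60) = 2.512e-03 M. For HA ⇌ H⁺ + A⁻, Ka = [H⁺][A⁻]/[HA] = [H⁺]² / ([HA]₀ − [H⁺]) = (2.512e-03)² / (0.089 − 2.512e-03) = 7.30e-05.

K_a = 7.30e-05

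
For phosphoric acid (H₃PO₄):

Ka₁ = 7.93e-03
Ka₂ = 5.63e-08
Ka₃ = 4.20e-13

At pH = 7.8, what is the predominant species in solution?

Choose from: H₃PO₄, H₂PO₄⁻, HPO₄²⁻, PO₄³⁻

pKa₁ = 2.10, pKa₂ = 7.25, pKa₃ = 12.38. For a polyprotic acid the predominant species crosses at each pKa: below pKa_n the protonated form dominates, above it the deprotonated form does. At pH = 7.8, the predominant species is HPO₄²⁻.

HPO₄²⁻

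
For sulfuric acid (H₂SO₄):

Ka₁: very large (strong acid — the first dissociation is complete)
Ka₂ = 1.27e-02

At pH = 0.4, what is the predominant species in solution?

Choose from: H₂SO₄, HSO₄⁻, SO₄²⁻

The first dissociation is complete, so H₂SO₄ itself is never the predominant species in water; pKa₂ = -log(1.27e-02) = 1.90. For a polyprotic acid the predominant species crosses at each pKa: below pKa_n the protonated form dominates, above it the deprotonated form does. At pH = 0.4, the predominant species is HSO₄⁻.

HSO₄⁻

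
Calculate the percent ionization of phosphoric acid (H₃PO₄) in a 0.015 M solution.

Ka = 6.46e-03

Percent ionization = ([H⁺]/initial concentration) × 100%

Using Ka equilibrium: x² + Ka×x - Ka×C = 0. Solving: [H⁺] = 7.1302e-03. Percent = (7.1302e-03/0.015) × 100

Percent ionization = 47.5%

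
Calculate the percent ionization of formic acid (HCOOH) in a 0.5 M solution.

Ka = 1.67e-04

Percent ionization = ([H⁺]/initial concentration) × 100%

Using Ka equilibrium: x² + Ka×x - Ka×C = 0. Solving: [H⁺] = 9.0547e-03. Percent = (9.0547e-03/0.5) × 100

Percent ionization = 1.81%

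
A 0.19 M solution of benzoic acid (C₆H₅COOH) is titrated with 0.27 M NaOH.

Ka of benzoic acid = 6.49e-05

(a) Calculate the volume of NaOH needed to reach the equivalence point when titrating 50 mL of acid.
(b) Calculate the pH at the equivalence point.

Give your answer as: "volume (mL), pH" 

moles acid = 0.19 × 50/1000 = 0.0095 mol; V_base = moles/0.27 × 1000 = 35.2 mL. At equivalence only the conjugate base is present: [A⁻] = 0.0095/0.085 = 1.1152e-01 M. Kb = Kw/Ka = 1.54e-10; [OH⁻] = √(Kb × [A⁻]) = 4.1453e-06; pOH = 5.38; pH = 14 - pOH = 8.62.

V = 35.2 mL, pH = 8.62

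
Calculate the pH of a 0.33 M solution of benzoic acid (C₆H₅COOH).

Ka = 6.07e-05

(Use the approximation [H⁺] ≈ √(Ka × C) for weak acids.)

[H⁺] = √(Ka × C) = √(6.07e-05 × 0.33) = 4.4756e-03. pH = -log(4.4756e-03)

pH = 2.35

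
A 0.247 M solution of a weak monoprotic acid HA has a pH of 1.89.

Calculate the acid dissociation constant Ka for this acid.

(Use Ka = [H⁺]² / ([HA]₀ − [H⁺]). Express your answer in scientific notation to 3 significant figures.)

[H⁺] = 10^(−pH) = 10^(−1.89) = 1.288e-02 M. For HA ⇌ H⁺ + A⁻, Ka = [H⁺][A⁻]/[HA] = [H⁺]² / ([HA]₀ − [H⁺]) = (1.288e-02)² / (0.247 − 1.288e-02) = 7.09e-04.

K_a = 7.09e-04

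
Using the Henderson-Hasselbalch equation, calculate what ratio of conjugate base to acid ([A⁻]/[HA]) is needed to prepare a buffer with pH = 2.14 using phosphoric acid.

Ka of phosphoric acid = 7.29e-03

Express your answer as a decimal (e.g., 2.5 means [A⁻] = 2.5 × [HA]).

pKa = -log(7.29e-03) = 2.1373. pH = pKa + log([A⁻]/[HA]), so log([A⁻]/[HA]) = pH − pKa = 2.14 − 2.1373 = 0.0027. [A⁻]/[HA] = 10^(0.0027) = 1.01

[A⁻]/[HA] = 1.01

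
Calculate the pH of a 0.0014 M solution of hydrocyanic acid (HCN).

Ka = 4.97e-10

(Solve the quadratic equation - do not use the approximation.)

x² + Ka×x - Ka×C = 0. Using quadratic formula: [H⁺] = 8.3390e-07

pH = 6.08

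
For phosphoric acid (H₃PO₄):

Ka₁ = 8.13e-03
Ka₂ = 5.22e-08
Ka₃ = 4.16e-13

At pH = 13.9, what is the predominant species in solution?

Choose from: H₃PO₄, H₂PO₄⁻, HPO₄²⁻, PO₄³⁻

pKa₁ = 2.09, pKa₂ = 7.28, pKa₃ = 12.38. For a polyprotic acid the predominant species crosses at each pKa: below pKa_n the protonated form dominates, above it the deprotonated form does. At pH = 13.9, the predominant species is PO₄³⁻.

PO₄³⁻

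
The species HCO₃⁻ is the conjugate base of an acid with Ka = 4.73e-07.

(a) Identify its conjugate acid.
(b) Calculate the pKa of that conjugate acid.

(a) The conjugate acid is formed by adding one H⁺ to HCO₃⁻, giving H₂CO₃. (b) pKa = -log(Ka) = -log(4.73e-07) = 6.33.

Conjugate acid: H₂CO₃; pK_a = 6.33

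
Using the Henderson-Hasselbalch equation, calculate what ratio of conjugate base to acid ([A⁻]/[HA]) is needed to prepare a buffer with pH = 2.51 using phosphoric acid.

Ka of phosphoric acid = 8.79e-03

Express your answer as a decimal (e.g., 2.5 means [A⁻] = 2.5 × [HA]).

pKa = -log(8.79e-03) = 2.0560. pH = pKa + log([A⁻]/[HA]), so log([A⁻]/[HA]) = pH − pKa = 2.51 − 2.0560 = 0.4540. [A⁻]/[HA] = 10^(0.4540) = 2.84

[A⁻]/[HA] = 2.84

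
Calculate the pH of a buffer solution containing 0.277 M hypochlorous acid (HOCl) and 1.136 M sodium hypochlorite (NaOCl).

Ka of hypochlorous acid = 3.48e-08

pKa = -log(3.48e-08) = 7.46. pH = pKa + log([A⁻]/[HA]) = 7.46 + log(1.136/0.277)

pH = 8.07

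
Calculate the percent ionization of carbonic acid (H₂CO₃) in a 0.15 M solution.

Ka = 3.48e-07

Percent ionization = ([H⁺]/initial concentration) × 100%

Using Ka equilibrium: x² + Ka×x - Ka×C = 0. Solving: [H⁺] = 2.2830e-04. Percent = (2.2830e-04/0.15) × 100

Percent ionization = 0.152%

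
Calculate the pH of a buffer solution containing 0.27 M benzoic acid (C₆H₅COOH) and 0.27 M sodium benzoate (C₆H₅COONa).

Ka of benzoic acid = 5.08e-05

pKa = -log(5.08e-05) = 4.29. pH = pKa + log([A⁻]/[HA]) = 4.29 + log(0.27/0.27)

pH = 4.29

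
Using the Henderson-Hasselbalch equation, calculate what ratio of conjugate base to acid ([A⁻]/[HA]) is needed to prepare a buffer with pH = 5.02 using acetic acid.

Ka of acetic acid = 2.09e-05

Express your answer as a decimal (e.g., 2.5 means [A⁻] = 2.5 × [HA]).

pKa = -log(2.09e-05) = 4.6799. pH = pKa + log([A⁻]/[HA]), so log([A⁻]/[HA]) = pH − pKa = 5.02 − 4.6799 = 0.3401. [A⁻]/[HA] = 10^(0.3401) = 2.19

[A⁻]/[HA] = 2.19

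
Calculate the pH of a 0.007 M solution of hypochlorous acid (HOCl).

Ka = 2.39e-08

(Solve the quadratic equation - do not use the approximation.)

x² + Ka×x - Ka×C = 0. Using quadratic formula: [H⁺] = 1.2923e-05

pH = 4.89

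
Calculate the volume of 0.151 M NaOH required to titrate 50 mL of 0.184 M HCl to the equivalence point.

At equivalence: moles acid = moles base. moles HCl = 0.184 × 50/1000 = 0.0092 mol. V_base = moles / 0.151 × 1000 = 60.9 mL.

V_{base} = 60.9 mL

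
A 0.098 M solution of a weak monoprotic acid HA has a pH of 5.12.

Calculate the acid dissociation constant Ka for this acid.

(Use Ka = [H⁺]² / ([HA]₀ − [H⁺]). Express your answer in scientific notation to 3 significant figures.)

[H⁺] = 10^(−pH) = 10^(−5.12) = 7.586e-06 M. For HA ⇌ H⁺ + A⁻, Ka = [H⁺][A⁻]/[HA] = [H⁺]² / ([HA]₀ − [H⁺]) = (7.586e-06)² / (0.098 − 7.586e-06) = 5.87e-10.

K_a = 5.87e-10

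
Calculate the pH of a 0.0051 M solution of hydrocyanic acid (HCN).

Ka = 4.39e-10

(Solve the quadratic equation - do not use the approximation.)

x² + Ka×x - Ka×C = 0. Using quadratic formula: [H⁺] = 1.4961e-06

pH = 5.83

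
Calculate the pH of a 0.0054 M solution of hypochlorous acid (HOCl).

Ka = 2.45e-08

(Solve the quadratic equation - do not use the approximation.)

x² + Ka×x - Ka×C = 0. Using quadratic formula: [H⁺] = 1.1490e-05

pH = 4.94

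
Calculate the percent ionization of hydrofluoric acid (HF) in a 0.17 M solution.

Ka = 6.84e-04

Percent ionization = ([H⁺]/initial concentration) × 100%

Using Ka equilibrium: x² + Ka×x - Ka×C = 0. Solving: [H⁺] = 1.0447e-02. Percent = (1.0447e-02/0.17) × 100

Percent ionization = 6.15%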